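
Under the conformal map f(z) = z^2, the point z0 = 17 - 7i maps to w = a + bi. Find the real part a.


Step 1: z0 = 17 - 7i
Step 2: z0^2 = 17^2 - (-7)^2 - 238i
Step 3: real part = 289 - 49 = 240

240


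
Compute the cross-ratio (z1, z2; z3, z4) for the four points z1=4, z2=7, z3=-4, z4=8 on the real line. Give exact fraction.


Step 1: (z1-z3)(z2-z4) = 8 * (-1) = -8
Step 2: (z1-z4)(z2-z3) = (-4) * 11 = -44
Step 3: Cross-ratio = 8/44 = 2/11

2/11


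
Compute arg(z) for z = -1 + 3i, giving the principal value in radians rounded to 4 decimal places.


Step 1: z = -1 + 3i
Step 2: arg(z) = atan2(3, -1)
Step 3: arg(z) = 1.8925

1.8925


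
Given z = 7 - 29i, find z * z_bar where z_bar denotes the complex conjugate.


Step 1: conj(z) = 7 + 29i
Step 2: z * conj(z) = 7^2 + (-29)^2
Step 3: = 49 + 841 = 890

890


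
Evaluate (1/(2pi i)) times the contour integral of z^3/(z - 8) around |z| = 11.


Step 1: f(z) = z^3, a = 8 is inside |z| = 11
Step 2: By Cauchy integral formula: (1/(2pi*i)) * integral = f(a)
Step 3: f(8) = 8^3 = 512

512


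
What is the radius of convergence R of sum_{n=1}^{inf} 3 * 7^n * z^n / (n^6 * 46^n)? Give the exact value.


Step 1: General term a_n = 3 * 7^n / (n^6 * 46^n)
Step 2: By the root test, |a_n|^(1/n) = 3^(1/n) * 7 / (n^(6/n) * 46) -> 7/46 as n -> infinity (since 3^(1/n) -> 1 and n^(6/n) -> 1)
Step 3: R = 1/lim|a_n|^(1/n) = 46/7

46/7


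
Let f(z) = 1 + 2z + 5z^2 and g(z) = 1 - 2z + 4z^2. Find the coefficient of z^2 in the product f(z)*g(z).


Step 1: z^2 term in f*g comes from: (1)*(4z^2) + (2z)*(-2z) + (5z^2)*(1)
Step 2: = 4 - 4 + 5
Step 3: = 5

5


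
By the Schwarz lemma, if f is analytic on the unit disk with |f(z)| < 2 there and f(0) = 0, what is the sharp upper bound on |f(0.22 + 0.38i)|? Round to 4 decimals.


Step 1: g = f/2 maps D -> D with g(0) = 0, so by the Schwarz lemma |g(z)| <= |z|, i.e. |f(z)| <= 2|z|; this is sharp (f(z) = 2z).
Step 2: |z0|^2 = 0.22^2 + 0.38^2 = 0.1928
Step 3: |z0| = sqrt(0.1928) = 0.43909
Step 4: Best bound = 2 * |z0| = 2 * 0.43909 = 0.8782

0.8782


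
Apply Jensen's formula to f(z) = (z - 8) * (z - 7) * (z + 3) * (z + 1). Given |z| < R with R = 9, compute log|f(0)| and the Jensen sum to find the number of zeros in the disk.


Jensen's formula: (1/2pi)*integral log|f(Re^it)|dt = log|f(0)| + sum_{|a_k|<R} log(R/|a_k|)
Step 1: f(0) = (-8) * (-7) * 3 * 1 = 168
Step 2: log|f(0)| = log|8| + log|7| + log|-3| + log|-1| = 5.124
Step 3: Zeros inside |z| < 9: 8, 7, -3, -1
Step 4: Jensen sum = log(9/8) + log(9/7) + log(9/3) + log(9/1) = 3.6649
Step 5: n(R) = number of terms in the Jensen sum = count of zeros inside |z| < 9 = 4

4


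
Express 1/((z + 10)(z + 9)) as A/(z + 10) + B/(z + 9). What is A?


Step 1: Multiply both sides by (z + 10) and set z = -10
Step 2: A = 1 / (-10 + 9)
Step 3: A = 1 / (-1)
Step 4: A = -1

-1


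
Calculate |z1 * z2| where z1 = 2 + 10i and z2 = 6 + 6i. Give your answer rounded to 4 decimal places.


Step 1: |z1| = sqrt(2^2 + 10^2) = sqrt(104)
Step 2: |z2| = sqrt(6^2 + 6^2) = sqrt(72)
Step 3: |z1*z2| = |z1|*|z2| = sqrt(104) * sqrt(72) = sqrt(104 * 72) = sqrt(7488)
Step 4: = 86.5332

86.5332


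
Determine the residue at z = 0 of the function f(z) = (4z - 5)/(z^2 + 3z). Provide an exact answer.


Step 1: Q(z) = z^2 + 3z = (z)(z + 3)
Step 2: Q'(z) = 2z + 3
Step 3: Q'(0) = 3, P(0) = -5
Step 4: Res = P(0)/Q'(0) = -5/3 = -5/3

-5/3


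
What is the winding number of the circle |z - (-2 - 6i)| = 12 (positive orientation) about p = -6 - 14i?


Step 1: Center c = (-2, -6), radius = 12
Step 2: |p - c|^2 = (-4)^2 + (-8)^2 = 80
Step 3: r^2 = 144
Step 4: |p-c| < r so winding number = 1

1


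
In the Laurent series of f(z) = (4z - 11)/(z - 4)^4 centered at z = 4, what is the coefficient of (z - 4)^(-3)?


Step 1: Write the numerator in powers of (z - 4): 4z - 11 = 4(z - 4) + (4*4 - 11) = 4(z - 4) + 5
Step 2: Divide by (z - 4)^4: f(z) = 5(z - 4)^(-4) + 4(z - 4)^(-3)
Step 3: This finite sum is the Laurent series of f about z = 4.
Step 4: Coefficient of (z - 4)^(-3) = coefficient of (z - 4) in the re-centred numerator = 4

4


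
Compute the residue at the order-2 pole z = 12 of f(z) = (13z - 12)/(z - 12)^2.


Step 1: Pole of order 2 at z = 12
Step 2: Res = lim d/dz [(z - 12)^2 * f(z)] as z -> 12
Step 3: (z - 12)^2 * f(z) = 13z - 12
Step 4: d/dz[13z - 12] = 13

13


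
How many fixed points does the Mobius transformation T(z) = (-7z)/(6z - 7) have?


Step 1: Fixed points satisfy T(z) = z
Step 2: 6z^2 = 0
Step 3: Discriminant = 0^2 - 4*6*0 = 0
Step 4: Number of fixed points = 1

1


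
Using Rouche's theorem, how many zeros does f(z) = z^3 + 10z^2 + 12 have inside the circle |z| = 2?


Step 1: On |z| = 2 the three terms have sizes |z^3| = 2^3 = 8, |10z^2| = 10*2^2 = 40, |12| = 12
Step 2: The dominant term is g(z) = 10z^2; let h(z) = z^3 + 12 so f = g + h
Step 3: On |z| = 2: |g| = 40 and |h| <= 8 + 12 = 20
Step 4: Since 40 > 20, |h| < |g| on |z| = 2, so by Rouche f has the same number of zeros as g inside |z| < 2
Step 5: g(z) = 10z^2 has 2 zeros (at the origin, multiplicity 2) inside |z| < 2. Answer = 2

2


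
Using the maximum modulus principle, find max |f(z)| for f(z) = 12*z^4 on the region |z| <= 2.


Step 1: On |z| = 2, |f(z)| = 12 * |z|^4 = 12 * 2^4
Step 2: By maximum modulus principle, maximum is on boundary.
Step 3: Maximum = 12 * 16 = 192

192


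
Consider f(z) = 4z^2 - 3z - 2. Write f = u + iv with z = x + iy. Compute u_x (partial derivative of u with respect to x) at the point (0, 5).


Step 1: f(z) = 4(x+iy)^2 - 3(x+iy) - 2
Step 2: u = 4(x^2 - y^2) - 3x - 2
Step 3: u_x = 8x - 3
Step 4: At (0, 5): u_x = 0 - 3 = -3

-3


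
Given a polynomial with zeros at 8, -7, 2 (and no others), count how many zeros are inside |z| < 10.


Step 1: Check each root:
  z = 8: |8| = 8 < 10
  z = -7: |-7| = 7 < 10
  z = 2: |2| = 2 < 10
Step 2: Count = 3

3


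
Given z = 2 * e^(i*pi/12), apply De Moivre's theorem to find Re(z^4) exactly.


Step 1: By De Moivre's theorem, z^4 = 2^4 * e^(i*4*pi/12) = 16 * (cos(pi/3) + i*sin(pi/3))
Step 2: |z|^4 = 2^4 = 16
Step 3: The angle pi/3 already lies in [0, 2*pi)
Step 4: cos(pi/3) = 1/2
Step 5: Re(z^4) = 16 * 1/2 = 8

8


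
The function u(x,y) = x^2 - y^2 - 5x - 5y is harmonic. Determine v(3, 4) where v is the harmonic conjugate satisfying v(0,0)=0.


Step 1: v_x = -u_y = 2y + 5
Step 2: v_y = u_x = 2x - 5
Step 3: v = 2xy + 5x - 5y + C
Step 4: v(0,0) = 0 => C = 0
Step 5: v(3, 4) = 19

19


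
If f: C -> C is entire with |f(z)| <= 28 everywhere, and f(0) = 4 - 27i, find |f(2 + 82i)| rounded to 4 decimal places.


Step 1: By Liouville's theorem, a bounded entire function is constant.
Step 2: f(z) = f(0) = 4 - 27i for all z.
Step 3: |f(w)| = |4 - 27i| = sqrt(16 + 729)
Step 4: = 27.2947

27.2947


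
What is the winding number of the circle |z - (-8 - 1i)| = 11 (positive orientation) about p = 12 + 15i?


Step 1: Center c = (-8, -1), radius = 11
Step 2: |p - c|^2 = 20^2 + 16^2 = 656
Step 3: r^2 = 121
Step 4: |p-c| > r so winding number = 0

0


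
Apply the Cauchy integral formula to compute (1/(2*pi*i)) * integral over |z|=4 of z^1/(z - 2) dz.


Step 1: f(z) = z^1, a = 2 is inside |z| = 4
Step 2: By Cauchy integral formula: (1/(2pi*i)) * integral = f(a)
Step 3: f(2) = 2^1 = 2

2


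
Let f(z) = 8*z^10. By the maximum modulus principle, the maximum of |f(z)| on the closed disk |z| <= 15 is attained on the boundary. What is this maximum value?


Step 1: On |z| = 15, |f(z)| = 8 * |z|^10 = 8 * 15^10
Step 2: By maximum modulus principle, maximum is on boundary.
Step 3: Maximum = 8 * 576650390625 = 4613203125000

4613203125000


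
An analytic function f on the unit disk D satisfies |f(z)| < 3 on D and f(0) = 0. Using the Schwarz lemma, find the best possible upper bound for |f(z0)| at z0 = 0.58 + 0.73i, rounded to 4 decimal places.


Step 1: g = f/3 maps D -> D with g(0) = 0, so by the Schwarz lemma |g(z)| <= |z|, i.e. |f(z)| <= 3|z|; this is sharp (f(z) = 3z).
Step 2: |z0|^2 = 0.58^2 + 0.73^2 = 0.8693
Step 3: |z0| = sqrt(0.8693) = 0.932363
Step 4: Best bound = 3 * |z0| = 3 * 0.932363 = 2.7971

2.7971


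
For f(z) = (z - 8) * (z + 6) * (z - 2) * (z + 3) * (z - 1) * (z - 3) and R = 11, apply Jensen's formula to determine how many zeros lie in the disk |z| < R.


Jensen's formula: (1/2pi)*integral log|f(Re^it)|dt = log|f(0)| + sum_{|a_k|<R} log(R/|a_k|)
Step 1: f(0) = (-8) * 6 * (-2) * 3 * (-1) * (-3) = 864
Step 2: log|f(0)| = log|8| + log|-6| + log|2| + log|-3| + log|1| + log|3| = 6.7616
Step 3: Zeros inside |z| < 11: 8, -6, 2, -3, 1, 3
Step 4: Jensen sum = log(11/8) + log(11/6) + log(11/2) + log(11/3) + log(11/1) + log(11/3) = 7.6258
Step 5: n(R) = number of terms in the Jensen sum = count of zeros inside |z| < 11 = 6

6


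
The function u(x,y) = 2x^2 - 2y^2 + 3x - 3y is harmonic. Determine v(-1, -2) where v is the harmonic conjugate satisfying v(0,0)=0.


Step 1: v_x = -u_y = 4y + 3
Step 2: v_y = u_x = 4x + 3
Step 3: v = 4xy + 3x + 3y + C
Step 4: v(0,0) = 0 => C = 0
Step 5: v(-1, -2) = -1

-1


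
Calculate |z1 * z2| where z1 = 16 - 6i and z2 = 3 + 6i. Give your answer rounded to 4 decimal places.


Step 1: |z1| = sqrt(16^2 + (-6)^2) = sqrt(292)
Step 2: |z2| = sqrt(3^2 + 6^2) = sqrt(45)
Step 3: |z1*z2| = |z1|*|z2| = sqrt(292) * sqrt(45) = sqrt(292 * 45) = sqrt(13140)
Step 4: = 114.6298

114.6298


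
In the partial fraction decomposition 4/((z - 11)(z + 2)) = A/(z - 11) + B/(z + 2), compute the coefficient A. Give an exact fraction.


Step 1: Multiply both sides by (z - 11) and set z = 11
Step 2: A = 4 / (11 + 2)
Step 3: A = 4 / 13
Step 4: A = 4/13

4/13


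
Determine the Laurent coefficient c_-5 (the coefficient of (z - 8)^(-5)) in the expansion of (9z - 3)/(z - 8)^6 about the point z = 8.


Step 1: Write the numerator in powers of (z - 8): 9z - 3 = 9(z - 8) + (9*8 - 3) = 9(z - 8) + 69
Step 2: Divide by (z - 8)^6: f(z) = 69(z - 8)^(-6) + 9(z - 8)^(-5)
Step 3: This finite sum is the Laurent series of f about z = 8.
Step 4: Coefficient of (z - 8)^(-5) = coefficient of (z - 8) in the re-centred numerator = 9

9


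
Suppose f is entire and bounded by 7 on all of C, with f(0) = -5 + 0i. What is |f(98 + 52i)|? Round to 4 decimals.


Step 1: By Liouville's theorem, a bounded entire function is constant.
Step 2: f(z) = f(0) = -5 + 0i for all z.
Step 3: |f(w)| = |-5 + 0i| = sqrt(25 + 0)
Step 4: = 5.0

5.0


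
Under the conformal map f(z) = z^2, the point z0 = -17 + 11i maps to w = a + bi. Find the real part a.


Step 1: z0 = -17 + 11i
Step 2: z0^2 = (-17)^2 - 11^2 - 374i
Step 3: real part = 289 - 121 = 168

168


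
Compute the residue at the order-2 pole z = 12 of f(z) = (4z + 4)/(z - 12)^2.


Step 1: Pole of order 2 at z = 12
Step 2: Res = lim d/dz [(z - 12)^2 * f(z)] as z -> 12
Step 3: (z - 12)^2 * f(z) = 4z + 4
Step 4: d/dz[4z + 4] = 4

4


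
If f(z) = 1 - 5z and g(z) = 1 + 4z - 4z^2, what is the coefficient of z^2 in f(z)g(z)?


Step 1: z^2 term in f*g comes from: (1)*(-4z^2) + (-5z)*(4z) + (0)*(1)
Step 2: = -4 - 20 + 0
Step 3: = -24

-24


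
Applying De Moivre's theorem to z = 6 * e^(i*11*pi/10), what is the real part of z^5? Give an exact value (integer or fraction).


Step 1: By De Moivre's theorem, z^5 = 6^5 * e^(i*5*11*pi/10) = 7776 * (cos(11*pi/2) + i*sin(11*pi/2))
Step 2: |z|^5 = 6^5 = 7776
Step 3: Reduce the angle mod 2*pi: 11*pi/2 - 4*pi = 3*pi/2
Step 4: cos(3*pi/2) = 0
Step 5: Re(z^5) = 7776 * 0 = 0

0


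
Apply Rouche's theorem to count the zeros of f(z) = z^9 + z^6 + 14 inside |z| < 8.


Step 1: On |z| = 8 the three terms have sizes |z^9| = 8^9 = 134217728, |z^6| = 8^6 = 262144, |14| = 14
Step 2: The dominant term is g(z) = z^9; let h(z) = z^6 + 14 so f = g + h
Step 3: On |z| = 8: |g| = 134217728 and |h| <= 262144 + 14 = 262158
Step 4: Since 134217728 > 262158, |h| < |g| on |z| = 8, so by Rouche f has the same number of zeros as g inside |z| < 8
Step 5: g(z) = z^9 has 9 zeros (all at the origin) inside |z| < 8. Answer = 9

9


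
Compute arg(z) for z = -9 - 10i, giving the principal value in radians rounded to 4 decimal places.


Step 1: z = -9 - 10i
Step 2: arg(z) = atan2(-10, -9)
Step 3: arg(z) = -2.3036

-2.3036


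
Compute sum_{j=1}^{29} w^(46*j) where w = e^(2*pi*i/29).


Step 1: The sum sum_{j=1}^{n} w^(k*j) equals n if n | k, else 0.
Step 2: Here n = 29, k = 46
Step 3: Does n divide k? 29 | 46 -> False
Step 4: Sum = 0

0


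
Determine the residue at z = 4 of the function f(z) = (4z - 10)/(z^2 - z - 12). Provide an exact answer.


Step 1: Q(z) = z^2 - z - 12 = (z - 4)(z + 3)
Step 2: Q'(z) = 2z - 1
Step 3: Q'(4) = 7, P(4) = 6
Step 4: Res = P(4)/Q'(4) = 6/7 = 6/7

6/7


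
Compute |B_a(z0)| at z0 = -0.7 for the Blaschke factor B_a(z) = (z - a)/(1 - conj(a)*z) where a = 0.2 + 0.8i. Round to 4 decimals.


Step 1: Numerator z0 - a = -0.7 - (0.2 + 0.8i) = -0.9 - 0.8i
Step 2: Denominator 1 - conj(a)*z0 = 1 - (0.2 - 0.8i)*(-0.7) = 1.14 - 0.56i
Step 3: |z0 - a|^2 = (-0.9)^2 + (-0.8)^2 = 1.45; |1 - conj(a)*z0|^2 = 1.14^2 + (-0.56)^2 = 1.6132
Step 4: |B_a(-0.7)| = sqrt(1.45 / 1.6132) = sqrt(0.898835)
Step 5: = 0.9481

0.9481


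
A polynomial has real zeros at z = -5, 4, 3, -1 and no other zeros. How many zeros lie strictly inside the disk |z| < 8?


Step 1: Check each root:
  z = -5: |-5| = 5 < 8
  z = 4: |4| = 4 < 8
  z = 3: |3| = 3 < 8
  z = -1: |-1| = 1 < 8
Step 2: Count = 4

4


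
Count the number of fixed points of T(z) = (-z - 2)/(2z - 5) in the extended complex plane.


Step 1: Fixed points satisfy T(z) = z
Step 2: 2z^2 - 4z + 2 = 0
Step 3: Discriminant = (-4)^2 - 4*2*2 = 0
Step 4: Number of fixed points = 1

1


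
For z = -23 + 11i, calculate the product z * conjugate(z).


Step 1: conj(z) = -23 - 11i
Step 2: z * conj(z) = (-23)^2 + 11^2
Step 3: = 529 + 121 = 650

650


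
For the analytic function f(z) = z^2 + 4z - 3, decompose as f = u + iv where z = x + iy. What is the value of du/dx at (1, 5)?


Step 1: f(z) = (x+iy)^2 + 4(x+iy) - 3
Step 2: u = (x^2 - y^2) + 4x - 3
Step 3: u_x = 2x + 4
Step 4: At (1, 5): u_x = 2 + 4 = 6

6


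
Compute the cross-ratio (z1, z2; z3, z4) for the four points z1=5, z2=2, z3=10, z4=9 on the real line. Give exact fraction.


Step 1: (z1-z3)(z2-z4) = (-5) * (-7) = 35
Step 2: (z1-z4)(z2-z3) = (-4) * (-8) = 32
Step 3: Cross-ratio = 35/32 = 35/32

35/32


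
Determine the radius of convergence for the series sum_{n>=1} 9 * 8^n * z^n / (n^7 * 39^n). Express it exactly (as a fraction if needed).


Step 1: General term a_n = 9 * 8^n / (n^7 * 39^n)
Step 2: By the root test, |a_n|^(1/n) = 9^(1/n) * 8 / (n^(7/n) * 39) -> 8/39 as n -> infinity (since 9^(1/n) -> 1 and n^(7/n) -> 1)
Step 3: R = 1/lim|a_n|^(1/n) = 39/8

39/8


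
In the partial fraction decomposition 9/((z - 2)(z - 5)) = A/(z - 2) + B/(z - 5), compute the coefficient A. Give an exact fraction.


Step 1: Multiply both sides by (z - 2) and set z = 2
Step 2: A = 9 / (2 - 5)
Step 3: A = 9 / (-3)
Step 4: A = -3

-3


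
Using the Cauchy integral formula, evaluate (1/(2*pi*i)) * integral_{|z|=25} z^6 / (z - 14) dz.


Step 1: f(z) = z^6, a = 14 is inside |z| = 25
Step 2: By Cauchy integral formula: (1/(2pi*i)) * integral = f(a)
Step 3: f(14) = 14^6 = 7529536

7529536


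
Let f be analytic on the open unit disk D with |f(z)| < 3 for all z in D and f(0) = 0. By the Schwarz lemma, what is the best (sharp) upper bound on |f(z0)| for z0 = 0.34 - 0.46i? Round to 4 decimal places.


Step 1: g = f/3 maps D -> D with g(0) = 0, so by the Schwarz lemma |g(z)| <= |z|, i.e. |f(z)| <= 3|z|; this is sharp (f(z) = 3z).
Step 2: |z0|^2 = 0.34^2 + (-0.46)^2 = 0.3272
Step 3: |z0| = sqrt(0.3272) = 0.572014
Step 4: Best bound = 3 * |z0| = 3 * 0.572014 = 1.716

1.716


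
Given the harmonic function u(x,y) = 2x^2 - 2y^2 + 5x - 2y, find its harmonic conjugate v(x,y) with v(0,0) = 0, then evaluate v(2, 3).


Step 1: v_x = -u_y = 4y + 2
Step 2: v_y = u_x = 4x + 5
Step 3: v = 4xy + 2x + 5y + C
Step 4: v(0,0) = 0 => C = 0
Step 5: v(2, 3) = 43

43


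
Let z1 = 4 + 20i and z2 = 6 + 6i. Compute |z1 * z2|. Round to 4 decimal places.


Step 1: |z1| = sqrt(4^2 + 20^2) = sqrt(416)
Step 2: |z2| = sqrt(6^2 + 6^2) = sqrt(72)
Step 3: |z1*z2| = |z1|*|z2| = sqrt(416) * sqrt(72) = sqrt(416 * 72) = sqrt(29952)
Step 4: = 173.0665

173.0665


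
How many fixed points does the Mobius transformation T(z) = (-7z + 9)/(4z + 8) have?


Step 1: Fixed points satisfy T(z) = z
Step 2: 4z^2 + 15z - 9 = 0
Step 3: Discriminant = 15^2 - 4*4*(-9) = 369
Step 4: Number of fixed points = 2

2


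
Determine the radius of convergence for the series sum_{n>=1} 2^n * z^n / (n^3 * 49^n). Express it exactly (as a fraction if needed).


Step 1: General term a_n = 2^n / (n^3 * 49^n)
Step 2: By the root test, |a_n|^(1/n) = 2 / (n^(3/n) * 49) -> 2/49 as n -> infinity (since n^(3/n) -> 1)
Step 3: R = 1/lim|a_n|^(1/n) = 49/2

49/2


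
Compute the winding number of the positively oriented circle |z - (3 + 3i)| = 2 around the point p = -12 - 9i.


Step 1: Center c = (3, 3), radius = 2
Step 2: |p - c|^2 = (-15)^2 + (-12)^2 = 369
Step 3: r^2 = 4
Step 4: |p-c| > r so winding number = 0

0


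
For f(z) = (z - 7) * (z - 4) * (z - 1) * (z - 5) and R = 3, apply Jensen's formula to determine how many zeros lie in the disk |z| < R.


Jensen's formula: (1/2pi)*integral log|f(Re^it)|dt = log|f(0)| + sum_{|a_k|<R} log(R/|a_k|)
Step 1: f(0) = (-7) * (-4) * (-1) * (-5) = 140
Step 2: log|f(0)| = log|7| + log|4| + log|1| + log|5| = 4.9416
Step 3: Zeros inside |z| < 3: 1
Step 4: Jensen sum = log(3/1) = 1.0986
Step 5: n(R) = number of terms in the Jensen sum = count of zeros inside |z| < 3 = 1

1


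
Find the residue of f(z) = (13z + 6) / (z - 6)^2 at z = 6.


Step 1: Pole of order 2 at z = 6
Step 2: Res = lim d/dz [(z - 6)^2 * f(z)] as z -> 6
Step 3: (z - 6)^2 * f(z) = 13z + 6
Step 4: d/dz[13z + 6] = 13

13


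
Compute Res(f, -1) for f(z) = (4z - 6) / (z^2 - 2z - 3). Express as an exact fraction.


Step 1: Q(z) = z^2 - 2z - 3 = (z + 1)(z - 3)
Step 2: Q'(z) = 2z - 2
Step 3: Q'(-1) = -4, P(-1) = -10
Step 4: Res = P(-1)/Q'(-1) = -10/(-4) = 5/2

5/2


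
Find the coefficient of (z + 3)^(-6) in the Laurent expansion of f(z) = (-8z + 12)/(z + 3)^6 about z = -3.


Step 1: Write the numerator in powers of (z + 3): -8z + 12 = -8(z + 3) + (-8*(-3) + 12) = -8(z + 3) + 36
Step 2: Divide by (z + 3)^6: f(z) = 36(z + 3)^(-6) - 8(z + 3)^(-5)
Step 3: This finite sum is the Laurent series of f about z = -3.
Step 4: Coefficient of (z + 3)^(-6) = -8*(-3) + 12 = 36

36


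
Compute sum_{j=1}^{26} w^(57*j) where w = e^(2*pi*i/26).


Step 1: The sum sum_{j=1}^{n} w^(k*j) equals n if n | k, else 0.
Step 2: Here n = 26, k = 57
Step 3: Does n divide k? 26 | 57 -> False
Step 4: Sum = 0

0


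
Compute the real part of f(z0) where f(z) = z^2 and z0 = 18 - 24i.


Step 1: z0 = 18 - 24i
Step 2: z0^2 = 18^2 - (-24)^2 - 864i
Step 3: real part = 324 - 576 = -252

-252


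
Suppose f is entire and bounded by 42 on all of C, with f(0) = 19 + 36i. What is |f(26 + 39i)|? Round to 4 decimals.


Step 1: By Liouville's theorem, a bounded entire function is constant.
Step 2: f(z) = f(0) = 19 + 36i for all z.
Step 3: |f(w)| = |19 + 36i| = sqrt(361 + 1296)
Step 4: = 40.7063

40.7063


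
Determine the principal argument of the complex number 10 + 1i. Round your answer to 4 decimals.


Step 1: z = 10 + 1i
Step 2: arg(z) = atan2(1, 10)
Step 3: arg(z) = 0.0997

0.0997


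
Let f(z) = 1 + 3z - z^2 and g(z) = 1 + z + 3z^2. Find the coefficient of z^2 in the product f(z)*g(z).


Step 1: z^2 term in f*g comes from: (1)*(3z^2) + (3z)*(z) + (-z^2)*(1)
Step 2: = 3 + 3 - 1
Step 3: = 5

5


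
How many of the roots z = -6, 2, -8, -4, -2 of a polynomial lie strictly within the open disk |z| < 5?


Step 1: Check each root:
  z = -6: |-6| = 6 >= 5
  z = 2: |2| = 2 < 5
  z = -8: |-8| = 8 >= 5
  z = -4: |-4| = 4 < 5
  z = -2: |-2| = 2 < 5
Step 2: Count = 3

3


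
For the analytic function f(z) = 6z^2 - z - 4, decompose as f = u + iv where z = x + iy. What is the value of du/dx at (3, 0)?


Step 1: f(z) = 6(x+iy)^2 - (x+iy) - 4
Step 2: u = 6(x^2 - y^2) - x - 4
Step 3: u_x = 12x - 1
Step 4: At (3, 0): u_x = 36 - 1 = 35

35


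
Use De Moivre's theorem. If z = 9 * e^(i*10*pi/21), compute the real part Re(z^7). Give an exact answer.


Step 1: By De Moivre's theorem, z^7 = 9^7 * e^(i*7*10*pi/21) = 4782969 * (cos(10*pi/3) + i*sin(10*pi/3))
Step 2: |z|^7 = 9^7 = 4782969
Step 3: Reduce the angle mod 2*pi: 10*pi/3 - 2*pi = 4*pi/3
Step 4: cos(4*pi/3) = -1/2
Step 5: Re(z^7) = 4782969 * (-1/2) = -4782969/2

-4782969/2


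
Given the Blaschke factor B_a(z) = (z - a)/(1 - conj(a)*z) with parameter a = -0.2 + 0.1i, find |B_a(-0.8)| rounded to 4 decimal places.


Step 1: Numerator z0 - a = -0.8 - (-0.2 + 0.1i) = -0.6 - 0.1i
Step 2: Denominator 1 - conj(a)*z0 = 1 - (-0.2 - 0.1i)*(-0.8) = 0.84 - 0.08i
Step 3: |z0 - a|^2 = (-0.6)^2 + (-0.1)^2 = 0.37; |1 - conj(a)*z0|^2 = 0.84^2 + (-0.08)^2 = 0.712
Step 4: |B_a(-0.8)| = sqrt(0.37 / 0.712) = sqrt(0.519663)
Step 5: = 0.7209

0.7209


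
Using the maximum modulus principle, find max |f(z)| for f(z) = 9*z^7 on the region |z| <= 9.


Step 1: On |z| = 9, |f(z)| = 9 * |z|^7 = 9 * 9^7
Step 2: By maximum modulus principle, maximum is on boundary.
Step 3: Maximum = 9 * 4782969 = 43046721

43046721


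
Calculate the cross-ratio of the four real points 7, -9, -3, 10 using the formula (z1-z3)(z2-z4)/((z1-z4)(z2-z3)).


Step 1: (z1-z3)(z2-z4) = 10 * (-19) = -190
Step 2: (z1-z4)(z2-z3) = (-3) * (-6) = 18
Step 3: Cross-ratio = -190/18 = -95/9

-95/9


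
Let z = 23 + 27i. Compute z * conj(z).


Step 1: conj(z) = 23 - 27i
Step 2: z * conj(z) = 23^2 + 27^2
Step 3: = 529 + 729 = 1258

1258


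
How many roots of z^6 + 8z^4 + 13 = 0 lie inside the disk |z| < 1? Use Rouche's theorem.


Step 1: On |z| = 1 the three terms have sizes |z^6| = 1^6 = 1, |8z^4| = 8*1^4 = 8, |13| = 13
Step 2: The dominant term is g(z) = 13; let h(z) = z^6 + 8z^4 so f = g + h
Step 3: On |z| = 1: |g| = 13 and |h| <= 1 + 8 = 9
Step 4: Since 13 > 9, |h| < |g| on |z| = 1, so by Rouche f has the same number of zeros as g inside |z| < 1
Step 5: g(z) = 13 is a nonzero constant with no zeros inside |z| < 1. Answer = 0

0


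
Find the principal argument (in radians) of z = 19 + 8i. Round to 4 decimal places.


Step 1: z = 19 + 8i
Step 2: arg(z) = atan2(8, 19)
Step 3: arg(z) = 0.3985

0.3985


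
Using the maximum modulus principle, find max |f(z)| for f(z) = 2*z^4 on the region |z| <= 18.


Step 1: On |z| = 18, |f(z)| = 2 * |z|^4 = 2 * 18^4
Step 2: By maximum modulus principle, maximum is on boundary.
Step 3: Maximum = 2 * 104976 = 209952

209952


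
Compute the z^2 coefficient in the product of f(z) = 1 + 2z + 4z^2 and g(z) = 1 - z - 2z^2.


Step 1: z^2 term in f*g comes from: (1)*(-2z^2) + (2z)*(-z) + (4z^2)*(1)
Step 2: = -2 - 2 + 4
Step 3: = 0

0


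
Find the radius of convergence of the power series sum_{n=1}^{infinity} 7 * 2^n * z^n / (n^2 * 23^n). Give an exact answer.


Step 1: General term a_n = 7 * 2^n / (n^2 * 23^n)
Step 2: By the root test, |a_n|^(1/n) = 7^(1/n) * 2 / (n^(2/n) * 23) -> 2/23 as n -> infinity (since 7^(1/n) -> 1 and n^(2/n) -> 1)
Step 3: R = 1/lim|a_n|^(1/n) = 23/2

23/2


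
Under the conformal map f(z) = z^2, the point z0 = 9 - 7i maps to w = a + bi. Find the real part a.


Step 1: z0 = 9 - 7i
Step 2: z0^2 = 9^2 - (-7)^2 - 126i
Step 3: real part = 81 - 49 = 32

32


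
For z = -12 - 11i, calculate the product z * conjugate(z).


Step 1: conj(z) = -12 + 11i
Step 2: z * conj(z) = (-12)^2 + (-11)^2
Step 3: = 144 + 121 = 265

265


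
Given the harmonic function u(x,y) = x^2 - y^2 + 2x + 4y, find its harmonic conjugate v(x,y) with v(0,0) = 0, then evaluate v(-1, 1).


Step 1: v_x = -u_y = 2y - 4
Step 2: v_y = u_x = 2x + 2
Step 3: v = 2xy - 4x + 2y + C
Step 4: v(0,0) = 0 => C = 0
Step 5: v(-1, 1) = 4

4


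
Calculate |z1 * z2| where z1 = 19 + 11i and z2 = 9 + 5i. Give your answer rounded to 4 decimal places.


Step 1: |z1| = sqrt(19^2 + 11^2) = sqrt(482)
Step 2: |z2| = sqrt(9^2 + 5^2) = sqrt(106)
Step 3: |z1*z2| = |z1|*|z2| = sqrt(482) * sqrt(106) = sqrt(482 * 106) = sqrt(51092)
Step 4: = 226.0354

226.0354


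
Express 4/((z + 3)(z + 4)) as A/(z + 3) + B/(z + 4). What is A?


Step 1: Multiply both sides by (z + 3) and set z = -3
Step 2: A = 4 / (-3 + 4)
Step 3: A = 4 / 1
Step 4: A = 4

4


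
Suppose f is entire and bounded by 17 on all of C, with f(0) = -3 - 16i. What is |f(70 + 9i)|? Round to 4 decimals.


Step 1: By Liouville's theorem, a bounded entire function is constant.
Step 2: f(z) = f(0) = -3 - 16i for all z.
Step 3: |f(w)| = |-3 - 16i| = sqrt(9 + 256)
Step 4: = 16.2788

16.2788


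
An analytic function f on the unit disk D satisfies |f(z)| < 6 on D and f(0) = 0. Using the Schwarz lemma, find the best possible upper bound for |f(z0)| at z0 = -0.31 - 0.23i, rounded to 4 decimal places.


Step 1: g = f/6 maps D -> D with g(0) = 0, so by the Schwarz lemma |g(z)| <= |z|, i.e. |f(z)| <= 6|z|; this is sharp (f(z) = 6z).
Step 2: |z0|^2 = (-0.31)^2 + (-0.23)^2 = 0.149
Step 3: |z0| = sqrt(0.149) = 0.386005
Step 4: Best bound = 6 * |z0| = 6 * 0.386005 = 2.316

2.316


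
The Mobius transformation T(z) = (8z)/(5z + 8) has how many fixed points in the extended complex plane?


Step 1: Fixed points satisfy T(z) = z
Step 2: 5z^2 = 0
Step 3: Discriminant = 0^2 - 4*5*0 = 0
Step 4: Number of fixed points = 1

1


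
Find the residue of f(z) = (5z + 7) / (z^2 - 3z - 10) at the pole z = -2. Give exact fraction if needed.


Step 1: Q(z) = z^2 - 3z - 10 = (z + 2)(z - 5)
Step 2: Q'(z) = 2z - 3
Step 3: Q'(-2) = -7, P(-2) = -3
Step 4: Res = P(-2)/Q'(-2) = -3/(-7) = 3/7

3/7


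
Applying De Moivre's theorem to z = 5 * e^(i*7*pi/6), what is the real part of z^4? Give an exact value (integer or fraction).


Step 1: By De Moivre's theorem, z^4 = 5^4 * e^(i*4*7*pi/6) = 625 * (cos(14*pi/3) + i*sin(14*pi/3))
Step 2: |z|^4 = 5^4 = 625
Step 3: Reduce the angle mod 2*pi: 14*pi/3 - 4*pi = 2*pi/3
Step 4: cos(2*pi/3) = -1/2
Step 5: Re(z^4) = 625 * (-1/2) = -625/2

-625/2


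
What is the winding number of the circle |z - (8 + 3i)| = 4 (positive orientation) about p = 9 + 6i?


Step 1: Center c = (8, 3), radius = 4
Step 2: |p - c|^2 = 1^2 + 3^2 = 10
Step 3: r^2 = 16
Step 4: |p-c| < r so winding number = 1

1


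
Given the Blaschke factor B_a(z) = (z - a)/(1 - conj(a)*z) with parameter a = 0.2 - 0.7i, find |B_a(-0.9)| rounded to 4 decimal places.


Step 1: Numerator z0 - a = -0.9 - (0.2 - 0.7i) = -1.1 + 0.7i
Step 2: Denominator 1 - conj(a)*z0 = 1 - (0.2 + 0.7i)*(-0.9) = 1.18 + 0.63i
Step 3: |z0 - a|^2 = (-1.1)^2 + 0.7^2 = 1.7; |1 - conj(a)*z0|^2 = 1.18^2 + 0.63^2 = 1.7893
Step 4: |B_a(-0.9)| = sqrt(1.7 / 1.7893) = sqrt(0.950092)
Step 5: = 0.9747

0.9747


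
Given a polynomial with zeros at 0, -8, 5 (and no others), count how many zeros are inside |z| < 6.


Step 1: Check each root:
  z = 0: |0| = 0 < 6
  z = -8: |-8| = 8 >= 6
  z = 5: |5| = 5 < 6
Step 2: Count = 2

2


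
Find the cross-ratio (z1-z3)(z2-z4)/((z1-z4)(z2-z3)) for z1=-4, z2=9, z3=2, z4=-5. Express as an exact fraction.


Step 1: (z1-z3)(z2-z4) = (-6) * 14 = -84
Step 2: (z1-z4)(z2-z3) = 1 * 7 = 7
Step 3: Cross-ratio = -84/7 = -12

-12


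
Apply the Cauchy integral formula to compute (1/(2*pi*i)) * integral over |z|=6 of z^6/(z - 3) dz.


Step 1: f(z) = z^6, a = 3 is inside |z| = 6
Step 2: By Cauchy integral formula: (1/(2pi*i)) * integral = f(a)
Step 3: f(3) = 3^6 = 729

729


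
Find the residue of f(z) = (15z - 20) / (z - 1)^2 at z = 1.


Step 1: Pole of order 2 at z = 1
Step 2: Res = lim d/dz [(z - 1)^2 * f(z)] as z -> 1
Step 3: (z - 1)^2 * f(z) = 15z - 20
Step 4: d/dz[15z - 20] = 15

15


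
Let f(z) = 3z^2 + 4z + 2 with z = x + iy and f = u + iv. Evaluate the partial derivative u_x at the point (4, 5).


Step 1: f(z) = 3(x+iy)^2 + 4(x+iy) + 2
Step 2: u = 3(x^2 - y^2) + 4x + 2
Step 3: u_x = 6x + 4
Step 4: At (4, 5): u_x = 24 + 4 = 28

28


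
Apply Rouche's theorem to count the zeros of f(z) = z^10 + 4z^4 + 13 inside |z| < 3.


Step 1: On |z| = 3 the three terms have sizes |z^10| = 3^10 = 59049, |4z^4| = 4*3^4 = 324, |13| = 13
Step 2: The dominant term is g(z) = z^10; let h(z) = 4z^4 + 13 so f = g + h
Step 3: On |z| = 3: |g| = 59049 and |h| <= 324 + 13 = 337
Step 4: Since 59049 > 337, |h| < |g| on |z| = 3, so by Rouche f has the same number of zeros as g inside |z| < 3
Step 5: g(z) = z^10 has 10 zeros (all at the origin) inside |z| < 3. Answer = 10

10


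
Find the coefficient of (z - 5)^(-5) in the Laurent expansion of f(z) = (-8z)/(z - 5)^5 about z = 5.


Step 1: Write the numerator in powers of (z - 5): -8z = -8(z - 5) + (-8*5 + 0) = -8(z - 5) - 40
Step 2: Divide by (z - 5)^5: f(z) = -40(z - 5)^(-5) - 8(z - 5)^(-4)
Step 3: This finite sum is the Laurent series of f about z = 5.
Step 4: Coefficient of (z - 5)^(-5) = -8*5 + 0 = -40

-40


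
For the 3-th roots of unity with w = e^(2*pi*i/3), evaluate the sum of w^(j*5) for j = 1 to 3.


Step 1: The sum sum_{j=1}^{n} w^(k*j) equals n if n | k, else 0.
Step 2: Here n = 3, k = 5
Step 3: Does n divide k? 3 | 5 -> False
Step 4: Sum = 0

0


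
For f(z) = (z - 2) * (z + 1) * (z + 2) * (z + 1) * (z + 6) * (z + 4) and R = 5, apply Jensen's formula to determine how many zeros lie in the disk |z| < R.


Jensen's formula: (1/2pi)*integral log|f(Re^it)|dt = log|f(0)| + sum_{|a_k|<R} log(R/|a_k|)
Step 1: f(0) = (-2) * 1 * 2 * 1 * 6 * 4 = -96
Step 2: log|f(0)| = log|2| + log|-1| + log|-2| + log|-1| + log|-6| + log|-4| = 4.5643
Step 3: Zeros inside |z| < 5: 2, -1, -2, -1, -4
Step 4: Jensen sum = log(5/2) + log(5/1) + log(5/2) + log(5/1) + log(5/4) = 5.2746
Step 5: n(R) = number of terms in the Jensen sum = count of zeros inside |z| < 5 = 5

5


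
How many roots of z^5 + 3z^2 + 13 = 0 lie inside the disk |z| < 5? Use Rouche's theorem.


Step 1: On |z| = 5 the three terms have sizes |z^5| = 5^5 = 3125, |3z^2| = 3*5^2 = 75, |13| = 13
Step 2: The dominant term is g(z) = z^5; let h(z) = 3z^2 + 13 so f = g + h
Step 3: On |z| = 5: |g| = 3125 and |h| <= 75 + 13 = 88
Step 4: Since 3125 > 88, |h| < |g| on |z| = 5, so by Rouche f has the same number of zeros as g inside |z| < 5
Step 5: g(z) = z^5 has 5 zeros (all at the origin) inside |z| < 5. Answer = 5

5


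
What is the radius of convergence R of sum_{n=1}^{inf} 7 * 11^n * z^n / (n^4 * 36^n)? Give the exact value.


Step 1: General term a_n = 7 * 11^n / (n^4 * 36^n)
Step 2: By the root test, |a_n|^(1/n) = 7^(1/n) * 11 / (n^(4/n) * 36) -> 11/36 as n -> infinity (since 7^(1/n) -> 1 and n^(4/n) -> 1)
Step 3: R = 1/lim|a_n|^(1/n) = 36/11

36/11


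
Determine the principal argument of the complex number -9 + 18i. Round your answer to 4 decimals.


Step 1: z = -9 + 18i
Step 2: arg(z) = atan2(18, -9)
Step 3: arg(z) = 2.0344

2.0344


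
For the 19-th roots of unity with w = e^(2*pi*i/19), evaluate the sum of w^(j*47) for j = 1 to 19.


Step 1: The sum sum_{j=1}^{n} w^(k*j) equals n if n | k, else 0.
Step 2: Here n = 19, k = 47
Step 3: Does n divide k? 19 | 47 -> False
Step 4: Sum = 0

0


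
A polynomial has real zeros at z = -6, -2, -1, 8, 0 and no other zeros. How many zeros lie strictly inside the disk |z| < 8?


Step 1: Check each root:
  z = -6: |-6| = 6 < 8
  z = -2: |-2| = 2 < 8
  z = -1: |-1| = 1 < 8
  z = 8: |8| = 8 >= 8
  z = 0: |0| = 0 < 8
Step 2: Count = 4

4


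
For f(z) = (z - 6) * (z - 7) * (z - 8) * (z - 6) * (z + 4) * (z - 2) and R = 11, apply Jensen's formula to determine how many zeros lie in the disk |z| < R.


Jensen's formula: (1/2pi)*integral log|f(Re^it)|dt = log|f(0)| + sum_{|a_k|<R} log(R/|a_k|)
Step 1: f(0) = (-6) * (-7) * (-8) * (-6) * 4 * (-2) = -16128
Step 2: log|f(0)| = log|6| + log|7| + log|8| + log|6| + log|-4| + log|2| = 9.6883
Step 3: Zeros inside |z| < 11: 6, 7, 8, 6, -4, 2
Step 4: Jensen sum = log(11/6) + log(11/7) + log(11/8) + log(11/6) + log(11/4) + log(11/2) = 4.6991
Step 5: n(R) = number of terms in the Jensen sum = count of zeros inside |z| < 11 = 6

6


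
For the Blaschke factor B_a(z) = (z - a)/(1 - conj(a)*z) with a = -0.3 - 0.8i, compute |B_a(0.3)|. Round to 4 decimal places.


Step 1: Numerator z0 - a = 0.3 - (-0.3 - 0.8i) = 0.6 + 0.8i
Step 2: Denominator 1 - conj(a)*z0 = 1 - (-0.3 + 0.8i)*0.3 = 1.09 - 0.24i
Step 3: |z0 - a|^2 = 0.6^2 + 0.8^2 = 1; |1 - conj(a)*z0|^2 = 1.09^2 + (-0.24)^2 = 1.2457
Step 4: |B_a(0.3)| = sqrt(1 / 1.2457) = sqrt(0.802761)
Step 5: = 0.896

0.896


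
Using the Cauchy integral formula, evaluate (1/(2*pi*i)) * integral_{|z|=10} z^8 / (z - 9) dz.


Step 1: f(z) = z^8, a = 9 is inside |z| = 10
Step 2: By Cauchy integral formula: (1/(2pi*i)) * integral = f(a)
Step 3: f(9) = 9^8 = 43046721

43046721


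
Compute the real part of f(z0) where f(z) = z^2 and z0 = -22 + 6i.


Step 1: z0 = -22 + 6i
Step 2: z0^2 = (-22)^2 - 6^2 - 264i
Step 3: real part = 484 - 36 = 448

448


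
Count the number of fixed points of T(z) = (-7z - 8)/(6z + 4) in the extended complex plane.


Step 1: Fixed points satisfy T(z) = z
Step 2: 6z^2 + 11z + 8 = 0
Step 3: Discriminant = 11^2 - 4*6*8 = -71
Step 4: Number of fixed points = 2

2


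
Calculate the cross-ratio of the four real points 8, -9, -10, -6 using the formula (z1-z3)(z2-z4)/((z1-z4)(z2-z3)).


Step 1: (z1-z3)(z2-z4) = 18 * (-3) = -54
Step 2: (z1-z4)(z2-z3) = 14 * 1 = 14
Step 3: Cross-ratio = -54/14 = -27/7

-27/7


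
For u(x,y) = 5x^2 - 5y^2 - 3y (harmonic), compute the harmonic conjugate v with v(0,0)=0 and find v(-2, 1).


Step 1: v_x = -u_y = 10y + 3
Step 2: v_y = u_x = 10x + 0
Step 3: v = 10xy + 3x + C
Step 4: v(0,0) = 0 => C = 0
Step 5: v(-2, 1) = -26

-26


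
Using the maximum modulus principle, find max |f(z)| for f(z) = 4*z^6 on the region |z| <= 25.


Step 1: On |z| = 25, |f(z)| = 4 * |z|^6 = 4 * 25^6
Step 2: By maximum modulus principle, maximum is on boundary.
Step 3: Maximum = 4 * 244140625 = 976562500

976562500


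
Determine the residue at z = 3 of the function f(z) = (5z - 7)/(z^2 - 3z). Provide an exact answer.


Step 1: Q(z) = z^2 - 3z = (z - 3)(z)
Step 2: Q'(z) = 2z - 3
Step 3: Q'(3) = 3, P(3) = 8
Step 4: Res = P(3)/Q'(3) = 8/3 = 8/3

8/3


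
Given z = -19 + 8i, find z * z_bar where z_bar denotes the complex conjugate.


Step 1: conj(z) = -19 - 8i
Step 2: z * conj(z) = (-19)^2 + 8^2
Step 3: = 361 + 64 = 425

425


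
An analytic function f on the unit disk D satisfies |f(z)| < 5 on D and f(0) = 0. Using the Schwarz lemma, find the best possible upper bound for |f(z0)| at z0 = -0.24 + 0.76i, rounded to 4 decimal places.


Step 1: g = f/5 maps D -> D with g(0) = 0, so by the Schwarz lemma |g(z)| <= |z|, i.e. |f(z)| <= 5|z|; this is sharp (f(z) = 5z).
Step 2: |z0|^2 = (-0.24)^2 + 0.76^2 = 0.6352
Step 3: |z0| = sqrt(0.6352) = 0.796994
Step 4: Best bound = 5 * |z0| = 5 * 0.796994 = 3.985

3.985


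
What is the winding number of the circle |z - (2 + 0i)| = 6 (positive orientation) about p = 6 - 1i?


Step 1: Center c = (2, 0), radius = 6
Step 2: |p - c|^2 = 4^2 + (-1)^2 = 17
Step 3: r^2 = 36
Step 4: |p-c| < r so winding number = 1

1


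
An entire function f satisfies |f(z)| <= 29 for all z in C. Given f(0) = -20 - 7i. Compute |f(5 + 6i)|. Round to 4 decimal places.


Step 1: By Liouville's theorem, a bounded entire function is constant.
Step 2: f(z) = f(0) = -20 - 7i for all z.
Step 3: |f(w)| = |-20 - 7i| = sqrt(400 + 49)
Step 4: = 21.1896

21.1896


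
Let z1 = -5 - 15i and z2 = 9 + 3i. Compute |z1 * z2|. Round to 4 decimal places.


Step 1: |z1| = sqrt((-5)^2 + (-15)^2) = sqrt(250)
Step 2: |z2| = sqrt(9^2 + 3^2) = sqrt(90)
Step 3: |z1*z2| = |z1|*|z2| = sqrt(250) * sqrt(90) = sqrt(250 * 90) = sqrt(22500)
Step 4: = 150.0

150.0


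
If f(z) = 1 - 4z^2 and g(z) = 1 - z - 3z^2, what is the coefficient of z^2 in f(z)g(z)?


Step 1: z^2 term in f*g comes from: (1)*(-3z^2) + (0)*(-z) + (-4z^2)*(1)
Step 2: = -3 + 0 - 4
Step 3: = -7

-7


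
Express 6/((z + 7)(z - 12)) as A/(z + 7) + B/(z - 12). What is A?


Step 1: Multiply both sides by (z + 7) and set z = -7
Step 2: A = 6 / (-7 - 12)
Step 3: A = 6 / (-19)
Step 4: A = -6/19

-6/19


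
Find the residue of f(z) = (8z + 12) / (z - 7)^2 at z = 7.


Step 1: Pole of order 2 at z = 7
Step 2: Res = lim d/dz [(z - 7)^2 * f(z)] as z -> 7
Step 3: (z - 7)^2 * f(z) = 8z + 12
Step 4: d/dz[8z + 12] = 8

8


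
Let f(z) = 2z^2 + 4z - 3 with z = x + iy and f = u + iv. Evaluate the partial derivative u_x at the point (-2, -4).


Step 1: f(z) = 2(x+iy)^2 + 4(x+iy) - 3
Step 2: u = 2(x^2 - y^2) + 4x - 3
Step 3: u_x = 4x + 4
Step 4: At (-2, -4): u_x = -8 + 4 = -4

-4


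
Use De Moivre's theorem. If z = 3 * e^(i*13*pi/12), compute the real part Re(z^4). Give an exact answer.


Step 1: By De Moivre's theorem, z^4 = 3^4 * e^(i*4*13*pi/12) = 81 * (cos(13*pi/3) + i*sin(13*pi/3))
Step 2: |z|^4 = 3^4 = 81
Step 3: Reduce the angle mod 2*pi: 13*pi/3 - 4*pi = pi/3
Step 4: cos(pi/3) = 1/2
Step 5: Re(z^4) = 81 * 1/2 = 81/2

81/2


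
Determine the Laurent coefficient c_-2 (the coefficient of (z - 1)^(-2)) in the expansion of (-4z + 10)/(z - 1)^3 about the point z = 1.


Step 1: Write the numerator in powers of (z - 1): -4z + 10 = -4(z - 1) + (-4*1 + 10) = -4(z - 1) + 6
Step 2: Divide by (z - 1)^3: f(z) = 6(z - 1)^(-3) - 4(z - 1)^(-2)
Step 3: This finite sum is the Laurent series of f about z = 1.
Step 4: Coefficient of (z - 1)^(-2) = coefficient of (z - 1) in the re-centred numerator = -4

-4


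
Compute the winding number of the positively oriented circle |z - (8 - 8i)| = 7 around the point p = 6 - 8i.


Step 1: Center c = (8, -8), radius = 7
Step 2: |p - c|^2 = (-2)^2 + 0^2 = 4
Step 3: r^2 = 49
Step 4: |p-c| < r so winding number = 1

1


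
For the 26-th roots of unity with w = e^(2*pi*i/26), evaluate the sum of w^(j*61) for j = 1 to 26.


Step 1: The sum sum_{j=1}^{n} w^(k*j) equals n if n | k, else 0.
Step 2: Here n = 26, k = 61
Step 3: Does n divide k? 26 | 61 -> False
Step 4: Sum = 0

0


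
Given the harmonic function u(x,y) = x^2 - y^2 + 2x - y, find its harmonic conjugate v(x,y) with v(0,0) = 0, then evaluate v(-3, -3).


Step 1: v_x = -u_y = 2y + 1
Step 2: v_y = u_x = 2x + 2
Step 3: v = 2xy + x + 2y + C
Step 4: v(0,0) = 0 => C = 0
Step 5: v(-3, -3) = 9

9


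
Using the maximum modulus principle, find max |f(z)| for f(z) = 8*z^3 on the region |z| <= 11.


Step 1: On |z| = 11, |f(z)| = 8 * |z|^3 = 8 * 11^3
Step 2: By maximum modulus principle, maximum is on boundary.
Step 3: Maximum = 8 * 1331 = 10648

10648


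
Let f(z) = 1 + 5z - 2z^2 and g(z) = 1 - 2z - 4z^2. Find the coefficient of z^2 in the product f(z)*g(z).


Step 1: z^2 term in f*g comes from: (1)*(-4z^2) + (5z)*(-2z) + (-2z^2)*(1)
Step 2: = -4 - 10 - 2
Step 3: = -16

-16


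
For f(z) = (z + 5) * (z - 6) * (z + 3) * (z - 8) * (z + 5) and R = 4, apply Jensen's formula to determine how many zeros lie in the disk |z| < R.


Jensen's formula: (1/2pi)*integral log|f(Re^it)|dt = log|f(0)| + sum_{|a_k|<R} log(R/|a_k|)
Step 1: f(0) = 5 * (-6) * 3 * (-8) * 5 = 3600
Step 2: log|f(0)| = log|-5| + log|6| + log|-3| + log|8| + log|-5| = 8.1887
Step 3: Zeros inside |z| < 4: -3
Step 4: Jensen sum = log(4/3) = 0.2877
Step 5: n(R) = number of terms in the Jensen sum = count of zeros inside |z| < 4 = 1

1


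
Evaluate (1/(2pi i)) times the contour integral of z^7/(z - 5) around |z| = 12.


Step 1: f(z) = z^7, a = 5 is inside |z| = 12
Step 2: By Cauchy integral formula: (1/(2pi*i)) * integral = f(a)
Step 3: f(5) = 5^7 = 78125

78125


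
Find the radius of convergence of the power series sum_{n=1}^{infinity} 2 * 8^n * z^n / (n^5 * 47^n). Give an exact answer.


Step 1: General term a_n = 2 * 8^n / (n^5 * 47^n)
Step 2: By the root test, |a_n|^(1/n) = 2^(1/n) * 8 / (n^(5/n) * 47) -> 8/47 as n -> infinity (since 2^(1/n) -> 1 and n^(5/n) -> 1)
Step 3: R = 1/lim|a_n|^(1/n) = 47/8

47/8
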